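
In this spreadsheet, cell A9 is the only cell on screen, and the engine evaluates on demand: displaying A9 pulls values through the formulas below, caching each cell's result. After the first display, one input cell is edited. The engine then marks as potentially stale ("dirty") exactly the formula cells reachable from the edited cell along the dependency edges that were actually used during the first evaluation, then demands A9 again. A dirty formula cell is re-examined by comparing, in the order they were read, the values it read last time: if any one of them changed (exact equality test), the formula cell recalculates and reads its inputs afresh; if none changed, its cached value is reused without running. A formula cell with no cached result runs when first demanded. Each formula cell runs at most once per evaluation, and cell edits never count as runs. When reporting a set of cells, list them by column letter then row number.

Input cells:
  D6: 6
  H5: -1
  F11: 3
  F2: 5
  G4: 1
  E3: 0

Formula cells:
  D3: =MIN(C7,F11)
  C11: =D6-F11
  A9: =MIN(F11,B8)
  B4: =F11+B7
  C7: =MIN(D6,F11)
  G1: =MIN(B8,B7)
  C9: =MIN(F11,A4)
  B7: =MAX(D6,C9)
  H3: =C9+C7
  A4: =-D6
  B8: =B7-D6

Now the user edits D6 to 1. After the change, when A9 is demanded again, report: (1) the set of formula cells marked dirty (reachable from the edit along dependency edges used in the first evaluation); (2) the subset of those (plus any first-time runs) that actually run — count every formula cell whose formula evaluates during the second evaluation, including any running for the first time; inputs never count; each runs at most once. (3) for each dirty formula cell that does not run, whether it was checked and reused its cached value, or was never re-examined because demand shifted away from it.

Dirty set: A4, A9, B7, B8, C9.
Run set: A4, B7, B8, C9 (4 run).
Re-examined without running (cache reused): A9.
The important point: B8 recomputes to an identical value, and the output ends up unchanged.

Initial pass — values computed on the first demand:
  A4 = -(6) = -6
  C9 = MIN(3, -6) = -6
  B7 = MAX(6, -6) = 6
  B8 = 6 - 6 = 0
  A9 = MIN(3, 0) = 0

Second demand — change propagation:
  A4: re-runs because D6 6->1; new result -1.
  C9: re-runs because A4 -6->-1; new result -1.
  B7: re-runs because D6 6->1; C9 -6->-1; new result 1.
  B8: re-runs because B7 6->1; D6 6->1; new result 0 (unchanged).
  A9: re-examined; everything it read last time is the same (F11 unchanged, B8 unchanged) — cache 0 kept, no run.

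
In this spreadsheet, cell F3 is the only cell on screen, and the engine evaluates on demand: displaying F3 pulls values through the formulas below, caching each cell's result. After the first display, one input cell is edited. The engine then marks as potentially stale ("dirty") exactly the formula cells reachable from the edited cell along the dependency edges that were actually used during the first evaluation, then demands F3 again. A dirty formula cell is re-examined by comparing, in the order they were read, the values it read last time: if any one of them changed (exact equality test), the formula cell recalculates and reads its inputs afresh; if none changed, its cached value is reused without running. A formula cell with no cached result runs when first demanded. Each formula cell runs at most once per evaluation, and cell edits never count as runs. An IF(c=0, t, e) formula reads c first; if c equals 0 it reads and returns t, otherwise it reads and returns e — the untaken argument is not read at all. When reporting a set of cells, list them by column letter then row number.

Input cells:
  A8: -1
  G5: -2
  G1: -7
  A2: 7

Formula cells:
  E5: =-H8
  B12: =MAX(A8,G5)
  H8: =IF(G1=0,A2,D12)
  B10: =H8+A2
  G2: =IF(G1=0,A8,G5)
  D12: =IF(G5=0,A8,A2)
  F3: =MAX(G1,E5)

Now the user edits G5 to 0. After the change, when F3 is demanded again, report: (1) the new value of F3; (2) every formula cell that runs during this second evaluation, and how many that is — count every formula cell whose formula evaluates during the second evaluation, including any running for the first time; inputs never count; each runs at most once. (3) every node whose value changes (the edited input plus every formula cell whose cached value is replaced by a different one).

Initial pass — values computed on the first demand:
  D12 = IF(G5=0: G5=-2 -> else branch A2) = 7
  H8 = IF(G1=0: G1=-7 -> else branch D12) = 7
  E5 = -(7) = -7
  F3 = MAX(-7, -7) = -7

Second demand — change propagation:
  D12: re-runs because G5 -2->0; new result -1.
  H8: re-runs because D12 7->-1; new result -1.
  E5: re-runs because H8 7->-1; new result 1.
  F3: re-runs because E5 -7->1; new result 1.

F3 now evaluates to 1.
Run set: D12, E5, F3, H8 (4 run).
Changed values: D12, E5, F3, G5, H8.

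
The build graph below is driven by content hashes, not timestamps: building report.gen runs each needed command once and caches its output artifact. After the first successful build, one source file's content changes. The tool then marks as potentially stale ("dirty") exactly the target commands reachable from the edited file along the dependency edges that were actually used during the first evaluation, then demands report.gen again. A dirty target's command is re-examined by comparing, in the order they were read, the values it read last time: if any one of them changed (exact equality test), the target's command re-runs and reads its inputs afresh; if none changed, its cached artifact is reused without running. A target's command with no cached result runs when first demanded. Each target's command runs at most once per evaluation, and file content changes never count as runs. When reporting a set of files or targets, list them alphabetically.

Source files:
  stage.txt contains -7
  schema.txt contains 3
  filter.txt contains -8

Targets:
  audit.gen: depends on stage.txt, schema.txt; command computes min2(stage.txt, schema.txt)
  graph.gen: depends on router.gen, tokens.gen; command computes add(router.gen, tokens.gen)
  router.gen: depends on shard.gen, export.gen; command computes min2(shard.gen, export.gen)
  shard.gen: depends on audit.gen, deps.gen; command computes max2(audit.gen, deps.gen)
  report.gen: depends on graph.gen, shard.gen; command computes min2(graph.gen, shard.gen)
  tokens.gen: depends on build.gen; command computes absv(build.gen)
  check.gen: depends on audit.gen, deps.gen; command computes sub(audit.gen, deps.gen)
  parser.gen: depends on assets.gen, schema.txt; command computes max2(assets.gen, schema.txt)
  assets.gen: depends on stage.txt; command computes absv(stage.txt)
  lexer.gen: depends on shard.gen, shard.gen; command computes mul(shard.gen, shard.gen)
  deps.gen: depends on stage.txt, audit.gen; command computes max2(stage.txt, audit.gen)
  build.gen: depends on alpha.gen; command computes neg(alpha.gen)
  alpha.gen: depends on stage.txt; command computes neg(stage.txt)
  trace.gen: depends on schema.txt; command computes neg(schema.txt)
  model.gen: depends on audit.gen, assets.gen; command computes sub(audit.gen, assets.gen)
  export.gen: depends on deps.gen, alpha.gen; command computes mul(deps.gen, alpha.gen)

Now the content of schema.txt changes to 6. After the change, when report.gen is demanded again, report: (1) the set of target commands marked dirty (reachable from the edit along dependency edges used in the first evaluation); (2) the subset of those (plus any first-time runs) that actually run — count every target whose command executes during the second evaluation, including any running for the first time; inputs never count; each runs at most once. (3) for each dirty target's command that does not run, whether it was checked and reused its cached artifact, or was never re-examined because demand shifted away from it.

Dirty set: audit.gen, deps.gen, export.gen, graph.gen, report.gen, router.gen, shard.gen.
Run set: audit.gen (1 run).
Re-examined without running (cache reused): deps.gen, export.gen, graph.gen, report.gen, router.gen, shard.gen.
The important point: audit.gen recomputes to an identical value, and the output ends up unchanged.

Initial pass — values computed on the first demand:
  alpha.gen = neg(-7) = 7
  audit.gen = min2(-7, 3) = -7
  build.gen = neg(7) = -7
  deps.gen = max2(-7, -7) = -7
  export.gen = mul(-7, 7) = -49
  shard.gen = max2(-7, -7) = -7
  router.gen = min2(-7, -49) = -49
  tokens.gen = absv(-7) = 7
  graph.gen = add(-49, 7) = -42
  report.gen = min2(-42, -7) = -42

Second demand — change propagation:
  audit.gen: re-runs because schema.txt 3->6; new result -7 (unchanged).
  deps.gen: re-examined; everything it read last time is the same (stage.txt unchanged, audit.gen unchanged) — cache -7 kept, no run.
  export.gen: re-examined; everything it read last time is the same (deps.gen unchanged, alpha.gen unchanged) — cache -49 kept, no run.
  shard.gen: re-examined; everything it read last time is the same (audit.gen unchanged, deps.gen unchanged) — cache -7 kept, no run.
  router.gen: re-examined; everything it read last time is the same (shard.gen unchanged, export.gen unchanged) — cache -49 kept, no run.
  graph.gen: re-examined; everything it read last time is the same (router.gen unchanged, tokens.gen unchanged) — cache -42 kept, no run.
  report.gen: re-examined; everything it read last time is the same (graph.gen unchanged, shard.gen unchanged) — cache -42 kept, no run.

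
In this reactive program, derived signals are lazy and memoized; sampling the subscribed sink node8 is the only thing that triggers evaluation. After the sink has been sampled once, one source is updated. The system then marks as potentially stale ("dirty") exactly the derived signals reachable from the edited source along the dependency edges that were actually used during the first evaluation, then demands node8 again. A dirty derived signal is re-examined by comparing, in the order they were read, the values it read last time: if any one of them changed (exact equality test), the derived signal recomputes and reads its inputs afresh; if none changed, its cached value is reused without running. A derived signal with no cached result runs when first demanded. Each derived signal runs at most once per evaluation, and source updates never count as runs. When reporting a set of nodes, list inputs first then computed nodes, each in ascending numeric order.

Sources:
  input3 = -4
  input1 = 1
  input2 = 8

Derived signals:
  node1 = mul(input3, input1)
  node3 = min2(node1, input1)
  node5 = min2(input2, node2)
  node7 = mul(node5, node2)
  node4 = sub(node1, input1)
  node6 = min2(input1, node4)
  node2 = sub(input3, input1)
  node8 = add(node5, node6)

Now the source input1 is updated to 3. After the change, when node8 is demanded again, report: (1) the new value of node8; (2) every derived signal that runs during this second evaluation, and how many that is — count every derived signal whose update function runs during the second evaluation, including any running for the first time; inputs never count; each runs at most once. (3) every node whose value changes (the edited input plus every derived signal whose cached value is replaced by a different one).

Demanding node8 again yields -22.
6 derived signals run: node1, node2, node4, node5, node6, node8.
The nodes whose values change: input1, node1, node2, node4, node5, node6, node8.

First demand of the output computes:
  node1 = mul(-4, 1) = -4
  node2 = sub(-4, 1) = -5
  node4 = sub(-4, 1) = -5
  node5 = min2(8, -5) = -5
  node6 = min2(1, -5) = -5
  node8 = add(-5, -5) = -10

After the edit, cleaning proceeds:
  node1: a read changed (input1 1->3) — executes, giving -12.
  node2: a read changed (input1 1->3) — executes, giving -7.
  node4: a read changed (node1 -4->-12; input1 1->3) — executes, giving -15.
  node5: a read changed (node2 -5->-7) — executes, giving -7.
  node6: a read changed (input1 1->3; node4 -5->-15) — executes, giving -15.
  node8: a read changed (node5 -5->-7; node6 -5->-15) — executes, giving -22.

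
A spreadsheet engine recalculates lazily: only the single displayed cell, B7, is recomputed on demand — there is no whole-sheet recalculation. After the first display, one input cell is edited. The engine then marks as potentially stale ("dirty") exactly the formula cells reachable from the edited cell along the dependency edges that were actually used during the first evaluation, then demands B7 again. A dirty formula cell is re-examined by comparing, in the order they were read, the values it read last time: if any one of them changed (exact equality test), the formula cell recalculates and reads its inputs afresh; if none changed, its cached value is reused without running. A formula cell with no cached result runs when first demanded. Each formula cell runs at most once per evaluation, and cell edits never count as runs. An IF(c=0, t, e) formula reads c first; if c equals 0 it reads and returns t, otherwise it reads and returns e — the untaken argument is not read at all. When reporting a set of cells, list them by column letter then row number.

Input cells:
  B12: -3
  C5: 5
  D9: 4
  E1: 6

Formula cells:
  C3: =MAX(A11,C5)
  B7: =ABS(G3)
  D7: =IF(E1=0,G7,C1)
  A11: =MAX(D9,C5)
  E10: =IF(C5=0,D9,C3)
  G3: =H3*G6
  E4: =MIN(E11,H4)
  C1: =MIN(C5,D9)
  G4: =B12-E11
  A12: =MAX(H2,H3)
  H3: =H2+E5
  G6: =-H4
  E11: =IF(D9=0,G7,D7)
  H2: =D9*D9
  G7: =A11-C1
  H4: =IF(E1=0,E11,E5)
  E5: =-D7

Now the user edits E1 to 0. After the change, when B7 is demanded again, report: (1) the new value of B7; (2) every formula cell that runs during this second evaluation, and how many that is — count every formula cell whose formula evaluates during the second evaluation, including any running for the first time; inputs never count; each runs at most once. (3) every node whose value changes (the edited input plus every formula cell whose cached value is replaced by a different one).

First evaluation (everything demanded from the output):
  C1 = MIN(5, 4) = 4
  D7 = IF(E1=0: E1=6 -> else branch C1) = 4
  E5 = -(4) = -4
  H2 = 4 * 4 = 16
  H3 = 16 + -4 = 12
  H4 = IF(E1=0: E1=6 -> else branch E5) = -4
  G6 = -(-4) = 4
  G3 = 12 * 4 = 48
  B7 = ABS(48) = 48

Propagation after the edit:
  A11: demanded for the first time — runs, produces 5.
  G7: demanded for the first time — runs, produces 1.
  D7: runs — E1 6->0; result 1.
  E5: runs — D7 4->1; result -1.
  E11: demanded for the first time — runs, produces 1.
  H3: runs — E5 -4->-1; result 15.
  H4: runs — E1 6->0; E5 -4->-1; result 1.
  G6: runs — H4 -4->1; result -1.
  G3: runs — H3 12->15; G6 4->-1; result -15.
  B7: runs — G3 48->-15; result 15.

Key observation: a condition flipped, so demand reaches new nodes — A11, E11, G7 run for the first time.

New value of B7: 15.
Formula cells that run: A11, B7, D7, E5, E11, G3, G6, G7, H3, H4 — 10 in total.
Values that change: B7, D7, E1, E5, G3, G6, H3, H4.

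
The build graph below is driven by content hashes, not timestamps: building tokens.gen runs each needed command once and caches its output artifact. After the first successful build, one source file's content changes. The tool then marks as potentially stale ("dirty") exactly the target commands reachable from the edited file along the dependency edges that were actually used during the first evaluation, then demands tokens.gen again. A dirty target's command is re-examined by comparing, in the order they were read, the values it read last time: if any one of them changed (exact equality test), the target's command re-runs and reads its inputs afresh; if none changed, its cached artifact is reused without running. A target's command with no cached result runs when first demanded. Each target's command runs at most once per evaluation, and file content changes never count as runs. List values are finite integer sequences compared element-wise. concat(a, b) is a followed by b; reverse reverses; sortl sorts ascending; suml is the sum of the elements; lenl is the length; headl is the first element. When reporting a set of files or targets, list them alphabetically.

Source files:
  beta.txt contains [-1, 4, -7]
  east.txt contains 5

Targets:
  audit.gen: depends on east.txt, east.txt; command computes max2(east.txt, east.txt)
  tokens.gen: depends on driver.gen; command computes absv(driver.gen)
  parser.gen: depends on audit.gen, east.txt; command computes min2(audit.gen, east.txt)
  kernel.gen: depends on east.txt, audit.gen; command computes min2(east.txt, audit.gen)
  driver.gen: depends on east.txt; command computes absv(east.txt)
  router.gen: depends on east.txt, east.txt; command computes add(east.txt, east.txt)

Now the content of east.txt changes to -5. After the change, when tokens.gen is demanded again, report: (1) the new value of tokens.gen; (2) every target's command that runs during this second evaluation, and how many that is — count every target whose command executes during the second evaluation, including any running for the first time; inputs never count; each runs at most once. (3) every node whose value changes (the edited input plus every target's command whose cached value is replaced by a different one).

Initial pass — values computed on the first demand:
  driver.gen = absv(5) = 5
  tokens.gen = absv(5) = 5

Second demand — change propagation:
  driver.gen: re-runs because east.txt 5->-5; new result 5 (unchanged).
  tokens.gen: re-examined; everything it read last time is the same (driver.gen unchanged) — cache 5 kept, no run.

The important point: driver.gen recomputes to an identical value, and the output ends up unchanged.

tokens.gen now evaluates to 5.
Run set: driver.gen (1 run).
Changed values: east.txt.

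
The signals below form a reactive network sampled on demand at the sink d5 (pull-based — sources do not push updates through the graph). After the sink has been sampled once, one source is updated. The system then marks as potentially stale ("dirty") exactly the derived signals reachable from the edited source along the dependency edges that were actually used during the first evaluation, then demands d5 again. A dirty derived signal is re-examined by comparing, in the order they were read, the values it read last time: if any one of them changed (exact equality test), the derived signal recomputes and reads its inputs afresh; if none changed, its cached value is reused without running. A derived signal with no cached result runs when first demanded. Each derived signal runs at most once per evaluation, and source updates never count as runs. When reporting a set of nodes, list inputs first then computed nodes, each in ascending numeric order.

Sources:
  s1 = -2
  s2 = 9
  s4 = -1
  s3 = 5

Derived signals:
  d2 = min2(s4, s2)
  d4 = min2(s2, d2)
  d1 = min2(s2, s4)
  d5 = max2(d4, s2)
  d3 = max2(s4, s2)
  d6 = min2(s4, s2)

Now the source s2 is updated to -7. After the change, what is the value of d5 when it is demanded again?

Initial pass — values computed on the first demand:
  d2 = min2(-1, 9) = -1
  d4 = min2(9, -1) = -1
  d5 = max2(-1, 9) = 9

Second demand — change propagation:
  d2: re-runs because s2 9->-7; new result -7.
  d4: re-runs because s2 9->-7; d2 -1->-7; new result -7.
  d5: re-runs because d4 -1->-7; s2 9->-7; new result -7.

d5 now evaluates to -7.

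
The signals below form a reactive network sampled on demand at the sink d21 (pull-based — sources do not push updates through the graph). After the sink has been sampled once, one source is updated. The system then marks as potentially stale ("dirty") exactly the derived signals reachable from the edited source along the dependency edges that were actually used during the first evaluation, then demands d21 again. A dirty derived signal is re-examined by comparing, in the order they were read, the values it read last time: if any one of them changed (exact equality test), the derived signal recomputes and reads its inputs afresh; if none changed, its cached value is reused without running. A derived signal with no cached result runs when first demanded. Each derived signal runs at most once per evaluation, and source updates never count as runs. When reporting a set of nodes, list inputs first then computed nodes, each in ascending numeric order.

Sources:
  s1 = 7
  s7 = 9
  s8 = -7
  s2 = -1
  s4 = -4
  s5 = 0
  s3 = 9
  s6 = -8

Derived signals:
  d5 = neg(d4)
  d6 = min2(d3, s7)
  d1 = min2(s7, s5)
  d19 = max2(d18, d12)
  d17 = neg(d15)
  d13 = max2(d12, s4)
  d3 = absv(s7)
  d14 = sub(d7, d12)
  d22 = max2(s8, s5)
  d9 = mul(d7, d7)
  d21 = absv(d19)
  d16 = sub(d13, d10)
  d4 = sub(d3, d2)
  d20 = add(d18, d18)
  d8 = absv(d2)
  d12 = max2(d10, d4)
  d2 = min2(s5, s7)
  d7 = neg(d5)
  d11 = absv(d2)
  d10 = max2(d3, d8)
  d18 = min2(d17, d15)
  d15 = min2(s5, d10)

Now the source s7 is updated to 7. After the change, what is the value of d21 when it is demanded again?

d21 now evaluates to 7.
The important point: at d8 every value read last time is unchanged, so the dirty flag clears without a run.

Initial pass — values computed on the first demand:
  d2 = min2(0, 9) = 0
  d3 = absv(9) = 9
  d4 = sub(9, 0) = 9
  d8 = absv(0) = 0
  d10 = max2(9, 0) = 9
  d12 = max2(9, 9) = 9
  d15 = min2(0, 9) = 0
  d17 = neg(0) = 0
  d18 = min2(0, 0) = 0
  d19 = max2(0, 9) = 9
  d21 = absv(9) = 9

Second demand — change propagation:
  d2: re-runs because s7 9->7; new result 0 (unchanged).
  d3: re-runs because s7 9->7; new result 7.
  d4: re-runs because d3 9->7; new result 7.
  d8: re-examined; everything it read last time is the same (d2 unchanged) — cache 0 kept, no run.
  d10: re-runs because d3 9->7; new result 7.
  d12: re-runs because d10 9->7; d4 9->7; new result 7.
  d15: re-runs because d10 9->7; new result 0 (unchanged).
  d17: re-examined; everything it read last time is the same (d15 unchanged) — cache 0 kept, no run.
  d18: re-examined; everything it read last time is the same (d17 unchanged, d15 unchanged) — cache 0 kept, no run.
  d19: re-runs because d12 9->7; new result 7.
  d21: re-runs because d19 9->7; new result 7.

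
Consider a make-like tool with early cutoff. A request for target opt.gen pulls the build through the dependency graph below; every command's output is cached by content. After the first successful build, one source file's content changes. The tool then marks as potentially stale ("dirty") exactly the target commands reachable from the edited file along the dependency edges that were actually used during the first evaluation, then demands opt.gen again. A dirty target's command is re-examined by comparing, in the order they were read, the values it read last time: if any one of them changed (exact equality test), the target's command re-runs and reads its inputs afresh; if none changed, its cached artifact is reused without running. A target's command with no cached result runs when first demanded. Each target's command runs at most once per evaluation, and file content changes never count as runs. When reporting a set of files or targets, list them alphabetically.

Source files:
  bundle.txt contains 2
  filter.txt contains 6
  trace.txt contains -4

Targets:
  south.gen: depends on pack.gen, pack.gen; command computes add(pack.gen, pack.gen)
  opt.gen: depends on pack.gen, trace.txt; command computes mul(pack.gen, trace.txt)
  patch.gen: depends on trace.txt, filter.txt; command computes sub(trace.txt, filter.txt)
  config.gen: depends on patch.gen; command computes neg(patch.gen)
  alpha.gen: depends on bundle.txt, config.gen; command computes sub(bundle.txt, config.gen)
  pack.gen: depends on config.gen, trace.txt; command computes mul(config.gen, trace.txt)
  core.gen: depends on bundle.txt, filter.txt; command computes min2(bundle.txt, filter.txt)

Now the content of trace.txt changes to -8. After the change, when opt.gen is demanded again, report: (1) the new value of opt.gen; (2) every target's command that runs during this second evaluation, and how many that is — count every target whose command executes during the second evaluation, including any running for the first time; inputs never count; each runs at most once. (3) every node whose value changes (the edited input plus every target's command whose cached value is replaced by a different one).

Demanding opt.gen again yields 896.
4 target commands run: config.gen, opt.gen, pack.gen, patch.gen.
The nodes whose values change: config.gen, opt.gen, pack.gen, patch.gen, trace.txt.

First demand of the output computes:
  patch.gen = sub(-4, 6) = -10
  config.gen = neg(-10) = 10
  pack.gen = mul(10, -4) = -40
  opt.gen = mul(-40, -4) = 160

After the edit, cleaning proceeds:
  patch.gen: a read changed (trace.txt -4->-8) — executes, giving -14.
  config.gen: a read changed (patch.gen -10->-14) — executes, giving 14.
  pack.gen: a read changed (config.gen 10->14; trace.txt -4->-8) — executes, giving -112.
  opt.gen: a read changed (pack.gen -40->-112; trace.txt -4->-8) — executes, giving 896.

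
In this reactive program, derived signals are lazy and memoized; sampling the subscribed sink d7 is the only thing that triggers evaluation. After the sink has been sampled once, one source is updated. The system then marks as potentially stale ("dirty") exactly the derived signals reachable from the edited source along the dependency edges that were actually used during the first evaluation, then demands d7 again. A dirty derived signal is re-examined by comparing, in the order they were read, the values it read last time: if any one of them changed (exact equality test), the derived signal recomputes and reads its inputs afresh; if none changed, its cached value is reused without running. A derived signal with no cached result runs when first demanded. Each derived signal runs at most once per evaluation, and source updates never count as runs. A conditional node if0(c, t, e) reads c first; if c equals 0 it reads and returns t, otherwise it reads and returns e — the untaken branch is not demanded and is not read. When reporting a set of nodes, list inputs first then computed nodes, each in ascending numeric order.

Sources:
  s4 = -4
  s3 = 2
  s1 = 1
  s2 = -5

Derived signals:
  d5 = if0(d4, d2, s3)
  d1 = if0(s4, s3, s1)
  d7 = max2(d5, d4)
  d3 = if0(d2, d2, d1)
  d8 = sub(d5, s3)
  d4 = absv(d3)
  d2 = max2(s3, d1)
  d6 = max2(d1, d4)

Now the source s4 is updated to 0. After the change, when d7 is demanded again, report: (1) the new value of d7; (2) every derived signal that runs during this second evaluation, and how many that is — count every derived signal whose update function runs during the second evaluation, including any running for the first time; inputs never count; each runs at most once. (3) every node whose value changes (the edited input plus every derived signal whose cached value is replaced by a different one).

Demanding d7 again yields 2.
6 derived signals run: d1, d2, d3, d4, d5, d7.
The nodes whose values change: s4, d1, d3, d4.

First demand of the output computes:
  d1 = if0(s4=-4 -> else branch s1) = 1
  d2 = max2(2, 1) = 2
  d3 = if0(d2=2 -> else branch d1) = 1
  d4 = absv(1) = 1
  d5 = if0(d4=1 -> else branch s3) = 2
  d7 = max2(2, 1) = 2

After the edit, cleaning proceeds:
  d1: a read changed (s4 -4->0) — executes, giving 2.
  d2: a read changed (d1 1->2) — executes, giving 2 — identical to its old value.
  d3: a read changed (d1 1->2) — executes, giving 2.
  d4: a read changed (d3 1->2) — executes, giving 2.
  d5: a read changed (d4 1->2) — executes, giving 2 — identical to its old value.
  d7: a read changed (d4 1->2) — executes, giving 2 — identical to its old value.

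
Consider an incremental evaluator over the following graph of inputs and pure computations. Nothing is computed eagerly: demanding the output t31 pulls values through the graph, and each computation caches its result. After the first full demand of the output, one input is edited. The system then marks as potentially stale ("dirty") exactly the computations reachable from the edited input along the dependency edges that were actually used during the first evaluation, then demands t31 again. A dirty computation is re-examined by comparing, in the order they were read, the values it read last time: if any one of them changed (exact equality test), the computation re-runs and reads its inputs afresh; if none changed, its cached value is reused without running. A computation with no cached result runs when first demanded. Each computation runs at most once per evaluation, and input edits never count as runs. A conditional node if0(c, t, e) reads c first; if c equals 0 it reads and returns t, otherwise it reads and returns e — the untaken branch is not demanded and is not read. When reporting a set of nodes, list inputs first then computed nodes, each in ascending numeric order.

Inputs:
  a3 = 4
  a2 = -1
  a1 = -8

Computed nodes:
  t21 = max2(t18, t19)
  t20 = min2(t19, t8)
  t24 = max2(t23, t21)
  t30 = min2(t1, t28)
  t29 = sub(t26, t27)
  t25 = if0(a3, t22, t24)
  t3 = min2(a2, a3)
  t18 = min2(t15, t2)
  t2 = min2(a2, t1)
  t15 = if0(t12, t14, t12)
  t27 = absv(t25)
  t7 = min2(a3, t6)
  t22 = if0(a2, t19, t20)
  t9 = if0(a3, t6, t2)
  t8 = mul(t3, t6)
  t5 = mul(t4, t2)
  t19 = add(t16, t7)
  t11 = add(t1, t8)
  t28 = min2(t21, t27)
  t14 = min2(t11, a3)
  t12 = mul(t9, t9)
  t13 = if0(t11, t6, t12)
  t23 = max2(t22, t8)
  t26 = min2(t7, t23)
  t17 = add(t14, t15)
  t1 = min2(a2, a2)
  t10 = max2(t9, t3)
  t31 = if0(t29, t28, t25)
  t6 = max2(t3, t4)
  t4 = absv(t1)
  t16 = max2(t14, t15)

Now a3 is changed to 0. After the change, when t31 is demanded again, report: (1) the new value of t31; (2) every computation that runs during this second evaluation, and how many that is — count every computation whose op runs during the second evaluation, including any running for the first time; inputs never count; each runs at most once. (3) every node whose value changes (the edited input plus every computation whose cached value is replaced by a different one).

Initial pass — values computed on the first demand:
  t1 = min2(-1, -1) = -1
  t2 = min2(-1, -1) = -1
  t3 = min2(-1, 4) = -1
  t4 = absv(-1) = 1
  t6 = max2(-1, 1) = 1
  t7 = min2(4, 1) = 1
  t8 = mul(-1, 1) = -1
  t9 = if0(a3=4 -> else branch t2) = -1
  t11 = add(-1, -1) = -2
  t12 = mul(-1, -1) = 1
  t14 = min2(-2, 4) = -2
  t15 = if0(t12=1 -> else branch t12) = 1
  t16 = max2(-2, 1) = 1
  t18 = min2(1, -1) = -1
  t19 = add(1, 1) = 2
  t20 = min2(2, -1) = -1
  t21 = max2(-1, 2) = 2
  t22 = if0(a2=-1 -> else branch t20) = -1
  t23 = max2(-1, -1) = -1
  t24 = max2(-1, 2) = 2
  t25 = if0(a3=4 -> else branch t24) = 2
  t26 = min2(1, -1) = -1
  t27 = absv(2) = 2
  t29 = sub(-1, 2) = -3
  t31 = if0(t29=-3 -> else branch t25) = 2

Second demand — change propagation:
  t3: re-runs because a3 4->0; new result -1 (unchanged).
  t6: re-examined; everything it read last time is the same (t3 unchanged, t4 unchanged) — cache 1 kept, no run.
  t7: re-runs because a3 4->0; new result 0.
  t8: re-examined; everything it read last time is the same (t3 unchanged, t6 unchanged) — cache -1 kept, no run.
  t9: re-runs because a3 4->0; new result 1.
  t11: re-examined; everything it read last time is the same (t1 unchanged, t8 unchanged) — cache -2 kept, no run.
  t12: re-runs because t9 -1->1; t9 -1->1; new result 1 (unchanged).
  t14: re-runs because a3 4->0; new result -2 (unchanged).
  t15: re-examined; everything it read last time is the same (t12 unchanged, t12 unchanged) — cache 1 kept, no run.
  t16: re-examined; everything it read last time is the same (t14 unchanged, t15 unchanged) — cache 1 kept, no run.
  t18: dirty yet unreached — the second evaluation never asks for it.
  t19: re-runs because t7 1->0; new result 1.
  t20: re-runs because t19 2->1; new result -1 (unchanged).
  t21: dirty yet unreached — the second evaluation never asks for it.
  t22: re-examined; everything it read last time is the same (a2 unchanged, t20 unchanged) — cache -1 kept, no run.
  t23: re-examined; everything it read last time is the same (t22 unchanged, t8 unchanged) — cache -1 kept, no run.
  t24: dirty yet unreached — the second evaluation never asks for it.
  t25: re-runs because a3 4->0; new result -1.
  t26: re-runs because t7 1->0; new result -1 (unchanged).
  t27: re-runs because t25 2->-1; new result 1.
  t29: re-runs because t27 2->1; new result -2.
  t31: re-runs because t29 -3->-2; t25 2->-1; new result -1.

The important point: the flipped condition redirects demand; t18, t21, t24 are left stale, never re-checked.

t31 now evaluates to -1.
Run set: t3, t7, t9, t12, t14, t19, t20, t25, t26, t27, t29, t31 (12 run).
Changed values: a3, t7, t9, t19, t25, t27, t29, t31.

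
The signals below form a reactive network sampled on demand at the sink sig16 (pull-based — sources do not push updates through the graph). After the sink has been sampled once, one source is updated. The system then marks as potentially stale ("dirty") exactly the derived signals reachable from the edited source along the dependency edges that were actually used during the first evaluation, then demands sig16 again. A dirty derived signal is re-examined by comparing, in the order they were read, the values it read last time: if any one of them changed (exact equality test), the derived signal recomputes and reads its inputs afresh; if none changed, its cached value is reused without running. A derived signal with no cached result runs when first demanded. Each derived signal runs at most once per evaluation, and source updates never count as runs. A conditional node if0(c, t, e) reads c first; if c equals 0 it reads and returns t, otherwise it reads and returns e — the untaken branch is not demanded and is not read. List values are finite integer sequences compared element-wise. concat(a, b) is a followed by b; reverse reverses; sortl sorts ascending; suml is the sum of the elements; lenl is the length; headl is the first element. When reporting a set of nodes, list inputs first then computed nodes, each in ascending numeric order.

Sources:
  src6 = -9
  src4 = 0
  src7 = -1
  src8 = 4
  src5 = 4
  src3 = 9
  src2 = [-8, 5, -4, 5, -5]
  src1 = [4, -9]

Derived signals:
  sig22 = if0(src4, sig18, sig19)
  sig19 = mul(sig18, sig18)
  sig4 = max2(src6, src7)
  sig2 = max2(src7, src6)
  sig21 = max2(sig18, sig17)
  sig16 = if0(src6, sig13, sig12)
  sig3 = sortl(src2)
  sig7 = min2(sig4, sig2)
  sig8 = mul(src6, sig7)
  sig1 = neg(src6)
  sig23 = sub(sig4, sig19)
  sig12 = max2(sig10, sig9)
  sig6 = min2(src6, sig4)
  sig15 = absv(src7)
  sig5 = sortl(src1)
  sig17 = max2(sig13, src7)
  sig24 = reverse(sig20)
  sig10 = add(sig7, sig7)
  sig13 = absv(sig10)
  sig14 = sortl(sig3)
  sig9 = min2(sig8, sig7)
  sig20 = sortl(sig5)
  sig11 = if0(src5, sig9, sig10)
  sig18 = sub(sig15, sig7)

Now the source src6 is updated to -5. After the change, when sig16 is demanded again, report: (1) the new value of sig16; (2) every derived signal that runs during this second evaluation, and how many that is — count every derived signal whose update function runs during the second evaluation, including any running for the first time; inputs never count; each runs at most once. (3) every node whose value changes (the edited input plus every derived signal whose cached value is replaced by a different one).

Initial pass — values computed on the first demand:
  sig2 = max2(-1, -9) = -1
  sig4 = max2(-9, -1) = -1
  sig7 = min2(-1, -1) = -1
  sig8 = mul(-9, -1) = 9
  sig9 = min2(9, -1) = -1
  sig10 = add(-1, -1) = -2
  sig12 = max2(-2, -1) = -1
  sig16 = if0(src6=-9 -> else branch sig12) = -1

Second demand — change propagation:
  sig2: re-runs because src6 -9->-5; new result -1 (unchanged).
  sig4: re-runs because src6 -9->-5; new result -1 (unchanged).
  sig7: re-examined; everything it read last time is the same (sig4 unchanged, sig2 unchanged) — cache -1 kept, no run.
  sig8: re-runs because src6 -9->-5; new result 5.
  sig9: re-runs because sig8 9->5; new result -1 (unchanged).
  sig10: re-examined; everything it read last time is the same (sig7 unchanged, sig7 unchanged) — cache -2 kept, no run.
  sig12: re-examined; everything it read last time is the same (sig10 unchanged, sig9 unchanged) — cache -1 kept, no run.
  sig16: re-runs because src6 -9->-5; new result -1 (unchanged).

The important point: at sig7 every value read last time is unchanged, so the dirty flag clears without a run.

sig16 now evaluates to -1.
Run set: sig2, sig4, sig8, sig9, sig16 (5 run).
Changed values: src6, sig8.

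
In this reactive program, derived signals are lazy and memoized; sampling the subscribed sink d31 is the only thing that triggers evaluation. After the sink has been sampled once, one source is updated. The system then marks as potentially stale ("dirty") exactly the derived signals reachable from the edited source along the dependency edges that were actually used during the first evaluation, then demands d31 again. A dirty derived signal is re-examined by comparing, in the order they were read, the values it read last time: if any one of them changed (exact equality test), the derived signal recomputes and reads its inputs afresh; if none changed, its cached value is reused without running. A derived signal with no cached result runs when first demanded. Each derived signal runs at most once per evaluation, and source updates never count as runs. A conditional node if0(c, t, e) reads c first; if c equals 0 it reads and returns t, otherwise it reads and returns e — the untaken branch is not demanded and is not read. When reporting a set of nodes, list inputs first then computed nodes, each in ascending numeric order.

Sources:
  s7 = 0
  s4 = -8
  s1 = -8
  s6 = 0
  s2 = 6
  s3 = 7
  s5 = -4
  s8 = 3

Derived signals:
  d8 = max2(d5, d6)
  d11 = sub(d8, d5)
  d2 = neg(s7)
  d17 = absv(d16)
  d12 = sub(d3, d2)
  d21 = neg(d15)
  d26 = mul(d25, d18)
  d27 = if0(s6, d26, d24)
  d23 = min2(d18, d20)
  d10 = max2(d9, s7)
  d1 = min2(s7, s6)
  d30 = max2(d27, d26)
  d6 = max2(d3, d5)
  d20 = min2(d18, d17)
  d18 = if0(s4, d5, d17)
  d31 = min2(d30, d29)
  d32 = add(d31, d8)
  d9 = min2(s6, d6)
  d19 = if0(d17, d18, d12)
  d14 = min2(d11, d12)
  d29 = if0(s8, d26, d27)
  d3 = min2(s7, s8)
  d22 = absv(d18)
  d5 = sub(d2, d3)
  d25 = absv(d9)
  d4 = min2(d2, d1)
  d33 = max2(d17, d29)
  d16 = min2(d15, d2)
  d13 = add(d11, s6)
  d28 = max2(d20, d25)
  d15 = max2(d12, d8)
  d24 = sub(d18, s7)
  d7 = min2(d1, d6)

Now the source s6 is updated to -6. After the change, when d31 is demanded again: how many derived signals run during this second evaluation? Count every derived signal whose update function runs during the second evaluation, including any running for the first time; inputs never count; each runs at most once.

First demand of the output computes:
  d2 = neg(0) = 0
  d3 = min2(0, 3) = 0
  d5 = sub(0, 0) = 0
  d6 = max2(0, 0) = 0
  d8 = max2(0, 0) = 0
  d9 = min2(0, 0) = 0
  d12 = sub(0, 0) = 0
  d15 = max2(0, 0) = 0
  d16 = min2(0, 0) = 0
  d17 = absv(0) = 0
  d18 = if0(s4=-8 -> else branch d17) = 0
  d25 = absv(0) = 0
  d26 = mul(0, 0) = 0
  d27 = if0(s6=0 -> then branch d26) = 0
  d29 = if0(s8=3 -> else branch d27) = 0
  d30 = max2(0, 0) = 0
  d31 = min2(0, 0) = 0

After the edit, cleaning proceeds:
  d9: a read changed (s6 0->-6) — executes, giving -6.
  d24: had never run; runs now, result 0.
  d25: a read changed (d9 0->-6) — executes, giving 6.
  d26: a read changed (d25 0->6) — executes, giving 0 — identical to its old value.
  d27: a read changed (s6 0->-6) — executes, giving 0 — identical to its old value.
  d29: dirty, but its reads are unchanged (s8 unchanged, d27 unchanged); cached 0 stands.
  d30: dirty, but its reads are unchanged (d27 unchanged, d26 unchanged); cached 0 stands.
  d31: dirty, but its reads are unchanged (d30 unchanged, d29 unchanged); cached 0 stands.

Note the branch switch — d24 had no cache and runs now for the first time.

5 derived signals run: d9, d24, d25, d26, d27.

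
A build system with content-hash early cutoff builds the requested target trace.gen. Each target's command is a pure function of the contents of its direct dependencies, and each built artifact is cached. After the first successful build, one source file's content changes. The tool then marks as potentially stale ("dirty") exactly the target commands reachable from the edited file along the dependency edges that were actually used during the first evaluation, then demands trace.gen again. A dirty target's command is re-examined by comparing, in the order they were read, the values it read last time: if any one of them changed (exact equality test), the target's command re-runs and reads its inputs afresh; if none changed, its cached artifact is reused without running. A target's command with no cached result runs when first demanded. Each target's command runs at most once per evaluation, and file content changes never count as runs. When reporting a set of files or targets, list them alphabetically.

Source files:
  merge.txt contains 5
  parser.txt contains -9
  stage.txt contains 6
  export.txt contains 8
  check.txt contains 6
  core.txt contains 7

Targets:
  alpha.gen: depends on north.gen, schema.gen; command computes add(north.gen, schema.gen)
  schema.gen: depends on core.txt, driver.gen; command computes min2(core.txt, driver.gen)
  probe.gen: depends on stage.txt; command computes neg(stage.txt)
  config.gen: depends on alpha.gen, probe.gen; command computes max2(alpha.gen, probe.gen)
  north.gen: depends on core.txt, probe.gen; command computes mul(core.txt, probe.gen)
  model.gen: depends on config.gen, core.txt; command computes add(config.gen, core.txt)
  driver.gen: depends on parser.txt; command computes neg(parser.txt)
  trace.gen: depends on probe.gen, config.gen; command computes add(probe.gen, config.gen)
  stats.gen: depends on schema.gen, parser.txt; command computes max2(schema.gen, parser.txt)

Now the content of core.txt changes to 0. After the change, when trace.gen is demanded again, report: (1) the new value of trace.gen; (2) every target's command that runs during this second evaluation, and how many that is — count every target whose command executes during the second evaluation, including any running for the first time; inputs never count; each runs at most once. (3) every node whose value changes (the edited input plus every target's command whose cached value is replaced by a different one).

First evaluation (everything demanded from the output):
  driver.gen = neg(-9) = 9
  probe.gen = neg(6) = -6
  north.gen = mul(7, -6) = -42
  schema.gen = min2(7, 9) = 7
  alpha.gen = add(-42, 7) = -35
  config.gen = max2(-35, -6) = -6
  trace.gen = add(-6, -6) = -12

Propagation after the edit:
  north.gen: runs — core.txt 7->0; result 0.
  schema.gen: runs — core.txt 7->0; result 0.
  alpha.gen: runs — north.gen -42->0; schema.gen 7->0; result 0.
  config.gen: runs — alpha.gen -35->0; result 0.
  trace.gen: runs — config.gen -6->0; result -6.

New value of trace.gen: -6.
Target commands that run: alpha.gen, config.gen, north.gen, schema.gen, trace.gen — 5 in total.
Values that change: alpha.gen, config.gen, core.txt, north.gen, schema.gen, trace.gen.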